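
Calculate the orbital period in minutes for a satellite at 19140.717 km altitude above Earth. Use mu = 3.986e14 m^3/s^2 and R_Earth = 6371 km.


r = 25511.7170 km = 2.5511717e+07 m
T = 2*pi*sqrt(r^3/mu) = 2*pi*sqrt(1.6604242e+22 / 3.986e14)
T = 40552.7914 s = 675.8799 min

675.8799 minutes


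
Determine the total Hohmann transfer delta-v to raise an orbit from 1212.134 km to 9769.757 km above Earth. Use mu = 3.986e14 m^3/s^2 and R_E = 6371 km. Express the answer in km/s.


r1 = 7583.1340 km = 7.583134e+06 m
r2 = 16140.7570 km = 1.6140757e+07 m
dv1 = sqrt(mu/r1)*(sqrt(2*r2/(r1+r2)) - 1) = 1207.1277 m/s
dv2 = sqrt(mu/r2)*(1 - sqrt(2*r1/(r1+r2))) = 996.1154 m/s
total dv = |dv1| + |dv2| = 1207.1277 + 996.1154 = 2203.2432 m/s = 2.2032 km/s

2.2032 km/s


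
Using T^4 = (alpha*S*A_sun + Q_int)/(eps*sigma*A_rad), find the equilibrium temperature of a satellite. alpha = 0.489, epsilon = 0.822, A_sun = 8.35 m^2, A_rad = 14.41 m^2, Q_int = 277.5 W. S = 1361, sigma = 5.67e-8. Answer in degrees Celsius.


Numerator = alpha*S*A_sun + Q_int = 0.489*1361*8.35 + 277.5 = 5834.6671 W
Denominator = eps*sigma*A_rad = 0.822*5.67e-8*14.41 = 6.7161263e-07 W/K^4
T^4 = 8.6875482e+09 K^4
T = 305.2982 K = 32.1482 C

32.1482 degrees Celsius


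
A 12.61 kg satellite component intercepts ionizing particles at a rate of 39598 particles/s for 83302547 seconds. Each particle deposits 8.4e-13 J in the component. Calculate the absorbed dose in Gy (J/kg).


Total energy deposited = rate * time * E_per
  = 39598 * 83302547 * 8.4e-13 = 2.7708 J
Dose = E_total / mass = 2.7708 / 12.61
Dose = 0.2197332 Gy

0.2197 Gy


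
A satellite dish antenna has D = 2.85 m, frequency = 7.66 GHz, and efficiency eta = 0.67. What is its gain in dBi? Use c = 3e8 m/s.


lambda = c/f = 3e8 / 7.66e+09 = 0.03916449 m
G = eta*(pi*D/lambda)^2 = 0.67*(pi*2.85/0.03916449)^2
G = 35017.0292 (linear)
G = 10*log10(35017.0292) = 45.4428 dBi

45.4428 dBi


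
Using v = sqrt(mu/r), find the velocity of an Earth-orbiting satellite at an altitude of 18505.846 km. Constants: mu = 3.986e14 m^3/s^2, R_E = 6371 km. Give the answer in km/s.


r = R_E + alt = 6371.0 + 18505.846 = 24876.8460 km = 2.4876846e+07 m
v = sqrt(mu/r) = sqrt(3.986e14 / 2.4876846e+07) = 4002.8654 m/s = 4.0029 km/s

4.0029 km/s


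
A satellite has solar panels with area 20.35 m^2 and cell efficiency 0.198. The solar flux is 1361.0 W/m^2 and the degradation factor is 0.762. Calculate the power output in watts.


P = area * eta * S * degradation
P = 20.35 * 0.198 * 1361.0 * 0.762
P = 4178.7145 W

4178.7145 W


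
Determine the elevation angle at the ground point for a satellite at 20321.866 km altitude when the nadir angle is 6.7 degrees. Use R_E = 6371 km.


r = R_E + alt = 26692.8660 km
Law of sines in the satellite / Earth-center / ground-point triangle:
  sin(nadir)/R_E = sin(90 + el)/r  =>  cos(el) = (r/R_E)*sin(nadir)
cos(el) = (26692.8660 / 6371.0000) * sin(6.7 deg) = 0.4888206
el = arccos(0.4888206) = 60.7369 deg
(Earth-central angle = 90 - nadir - el = 22.5631 deg)

60.7369 degrees


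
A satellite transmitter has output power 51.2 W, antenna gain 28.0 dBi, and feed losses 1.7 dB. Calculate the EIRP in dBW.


Pt = 51.2 W = 17.0927 dBW
EIRP = Pt_dBW + Gt - losses = 17.0927 + 28.0 - 1.7 = 43.3927 dBW

43.3927 dBW


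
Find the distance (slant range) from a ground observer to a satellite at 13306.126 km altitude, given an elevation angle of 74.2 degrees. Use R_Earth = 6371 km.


h = 13306.126 km, el = 74.2 deg
d = -R_E*sin(el) + sqrt((R_E*sin(el))^2 + 2*R_E*h + h^2)
d = -6371.0000*sin(1.2950) + sqrt((6371.0000*0.962218)^2 + 2*6371.0000*13306.126 + 13306.126^2)
d = 13470.2222 km

13470.2222 km


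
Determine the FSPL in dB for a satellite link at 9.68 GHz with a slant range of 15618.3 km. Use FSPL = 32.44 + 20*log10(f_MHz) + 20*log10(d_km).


f = 9.68 GHz = 9680.0000 MHz
d = 15618.3 km
FSPL = 32.44 + 20*log10(9680.0000) + 20*log10(15618.3)
FSPL = 32.44 + 79.7175 + 83.8727
FSPL = 196.0302 dB

196.0302 dB


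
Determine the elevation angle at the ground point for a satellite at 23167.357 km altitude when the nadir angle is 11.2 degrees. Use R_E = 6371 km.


r = R_E + alt = 29538.3570 km
Law of sines in the satellite / Earth-center / ground-point triangle:
  sin(nadir)/R_E = sin(90 + el)/r  =>  cos(el) = (r/R_E)*sin(nadir)
cos(el) = (29538.3570 / 6371.0000) * sin(11.2 deg) = 0.9005437
el = arccos(0.9005437) = 25.7704 deg
(Earth-central angle = 90 - nadir - el = 53.0296 deg)

25.7704 degrees


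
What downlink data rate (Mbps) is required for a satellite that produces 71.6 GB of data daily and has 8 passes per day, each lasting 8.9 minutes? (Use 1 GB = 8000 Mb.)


total contact time = 8 * 8.9 * 60 = 4272.0000 s
data = 71.6 GB = 572800.0000 Mb
rate = 572800.0000 / 4272.0000 = 134.0824 Mbps

134.0824 Mbps


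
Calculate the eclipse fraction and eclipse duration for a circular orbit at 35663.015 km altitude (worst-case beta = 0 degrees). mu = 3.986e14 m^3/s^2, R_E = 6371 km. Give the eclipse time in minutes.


r = 42034.0150 km
T = 1429.4247 min
Eclipse fraction = arcsin(R_E/r)/pi = arcsin(6371.0000/42034.0150)/pi
= arcsin(0.1515677)/pi = 0.04843216
Eclipse duration = 0.04843216 * 1429.4247 = 69.2301 min

69.2301 minutes


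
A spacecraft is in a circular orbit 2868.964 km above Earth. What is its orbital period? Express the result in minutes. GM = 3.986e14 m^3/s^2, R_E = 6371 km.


r = 9239.9640 km = 9.239964e+06 m
T = 2*pi*sqrt(r^3/mu) = 2*pi*sqrt(7.888798e+20 / 3.986e14)
T = 8839.2749 s = 147.3212 min

147.3212 minutes


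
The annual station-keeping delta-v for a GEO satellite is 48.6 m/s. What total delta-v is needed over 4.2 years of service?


dV = rate * years = 48.6 * 4.2
dV = 204.1200 m/s

204.1200 m/s


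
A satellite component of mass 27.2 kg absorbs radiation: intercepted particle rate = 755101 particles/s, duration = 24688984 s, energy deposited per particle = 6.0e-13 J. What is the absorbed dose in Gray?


Total energy deposited = rate * time * E_per
  = 755101 * 24688984 * 6.0e-13 = 11.1856 J
Dose = E_total / mass = 11.1856 / 27.2
Dose = 0.4112355 Gy

0.4112 Gy


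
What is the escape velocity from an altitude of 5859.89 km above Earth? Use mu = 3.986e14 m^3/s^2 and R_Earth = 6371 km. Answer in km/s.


r = 6371.0 + 5859.89 = 12230.8900 km = 1.223089e+07 m
v_esc = sqrt(2*mu/r) = sqrt(2*3.986e14 / 1.223089e+07)
v_esc = 8073.3655 m/s = 8.0734 km/s

8.0734 km/s


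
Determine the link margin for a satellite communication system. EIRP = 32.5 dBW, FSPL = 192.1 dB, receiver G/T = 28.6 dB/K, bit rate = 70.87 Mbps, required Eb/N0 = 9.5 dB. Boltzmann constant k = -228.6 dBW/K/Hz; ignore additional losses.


C/N0 = EIRP - FSPL + G/T - k = 32.5 - 192.1 + 28.6 - (-228.6)
C/N0 = 97.6000 dB-Hz
R_b = 70.87 Mbps = 7.087e+07 bps -> 10*log10(R_b) = 78.5046 dB-Hz
Eb/N0 = C/N0 - 10*log10(R_b) = 97.6000 - 78.5046 = 19.0954 dB
Margin = Eb/N0 - Eb/N0_req = 19.0954 - 9.5 = 9.5954 dB (link closes)

9.5954 dB


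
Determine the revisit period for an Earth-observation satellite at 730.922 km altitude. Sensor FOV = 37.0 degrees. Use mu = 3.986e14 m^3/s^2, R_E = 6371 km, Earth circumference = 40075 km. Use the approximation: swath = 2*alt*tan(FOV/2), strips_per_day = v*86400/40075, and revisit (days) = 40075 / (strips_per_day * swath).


swath = 2*730.922*tan(0.3228859) = 489.1262 km
v = sqrt(mu/r) = 7491.7055 m/s = 7.4917 km/s
strips/day = v*86400/40075 = 7.4917*86400/40075 = 16.1518
coverage/day = strips * swath = 16.1518 * 489.1262 = 7900.2676 km
revisit = 40075 / 7900.2676 = 5.0726 days

5.0726 days


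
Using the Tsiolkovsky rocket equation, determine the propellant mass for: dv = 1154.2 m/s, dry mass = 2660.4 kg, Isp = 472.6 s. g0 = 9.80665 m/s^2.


ve = Isp * g0 = 472.6 * 9.80665 = 4634.622790 m/s
mass ratio = exp(dv/ve) = exp(1154.2/4634.622790) = 1.28279156
m_prop = m_dry * (mr - 1) = 2660.4 * (1.28279156 - 1)
m_prop = 752.3387 kg

752.3387 kg


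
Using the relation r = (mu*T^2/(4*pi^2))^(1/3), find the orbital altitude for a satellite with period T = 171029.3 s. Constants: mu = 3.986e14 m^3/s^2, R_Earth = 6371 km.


T = 171029.3 s
r = (mu*T^2/(4*pi^2))^(1/3) = (3.986e14 * 171029.3^2 / (4*pi^2))^(1/3)
r = 6.6594679e+07 m = 66594.6792 km
alt = r - R_E = 66594.6792 - 6371 = 60223.6792 km

60223.6792 km


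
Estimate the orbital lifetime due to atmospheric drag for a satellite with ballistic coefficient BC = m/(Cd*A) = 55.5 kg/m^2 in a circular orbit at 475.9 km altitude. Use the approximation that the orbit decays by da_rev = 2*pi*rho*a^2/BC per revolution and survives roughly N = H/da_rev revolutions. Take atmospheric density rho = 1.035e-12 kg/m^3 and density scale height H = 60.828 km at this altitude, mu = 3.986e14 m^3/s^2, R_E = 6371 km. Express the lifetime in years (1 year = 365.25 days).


a = R_E + alt = 6846.9000 km = 6.8469e+06 m
da_rev = 2*pi*rho*a^2/BC = 2*pi*1.035e-12*(6.8469e+06)^2/55.5 = 5.493071 m per revolution
N = H/da_rev = 60828.0000 m / 5.493071 m = 11073.5873 revolutions
P = 2*pi*sqrt(a^3/mu) = 5638.3522 s
lifetime = N*P = 11073.5873 * 5638.3522 = 6.2436785e+07 s = 722.6480 days
years = 722.6480 / 365.25 = 1.9785 years

1.9785 years


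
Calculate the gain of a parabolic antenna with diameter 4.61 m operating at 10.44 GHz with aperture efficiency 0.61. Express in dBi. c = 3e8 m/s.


lambda = c/f = 3e8 / 1.044e+10 = 0.02873563 m
G = eta*(pi*D/lambda)^2 = 0.61*(pi*4.61/0.02873563)^2
G = 154949.4072 (linear)
G = 10*log10(154949.4072) = 51.9019 dBi

51.9019 dBi


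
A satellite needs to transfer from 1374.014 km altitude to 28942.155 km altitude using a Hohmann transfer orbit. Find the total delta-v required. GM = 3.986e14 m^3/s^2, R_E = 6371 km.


r1 = 7745.0140 km = 7.745014e+06 m
r2 = 35313.1550 km = 3.5313155e+07 m
dv1 = sqrt(mu/r1)*(sqrt(2*r2/(r1+r2)) - 1) = 2013.8948 m/s
dv2 = sqrt(mu/r2)*(1 - sqrt(2*r1/(r1+r2))) = 1344.5894 m/s
total dv = |dv1| + |dv2| = 2013.8948 + 1344.5894 = 3358.4841 m/s = 3.3585 km/s

3.3585 km/s


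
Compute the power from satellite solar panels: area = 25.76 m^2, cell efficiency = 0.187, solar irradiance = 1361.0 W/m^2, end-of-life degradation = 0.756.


P = area * eta * S * degradation
P = 25.76 * 0.187 * 1361.0 * 0.756
P = 4956.4118 W

4956.4118 W


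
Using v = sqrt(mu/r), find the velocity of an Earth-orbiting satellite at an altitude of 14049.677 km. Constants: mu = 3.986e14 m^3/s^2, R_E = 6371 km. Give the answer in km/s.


r = R_E + alt = 6371.0 + 14049.677 = 20420.6770 km = 2.0420677e+07 m
v = sqrt(mu/r) = sqrt(3.986e14 / 2.0420677e+07) = 4418.0800 m/s = 4.4181 km/s

4.4181 km/s


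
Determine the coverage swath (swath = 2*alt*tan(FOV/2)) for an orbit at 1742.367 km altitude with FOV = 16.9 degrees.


FOV = 16.9 deg = 0.2949606 rad
swath = 2 * alt * tan(FOV/2) = 2 * 1742.367 * tan(0.1474803)
swath = 2 * 1742.367 * 0.148559
swath = 517.6885 km

517.6885 km


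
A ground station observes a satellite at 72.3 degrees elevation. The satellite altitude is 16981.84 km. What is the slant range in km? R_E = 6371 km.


h = 16981.84 km, el = 72.3 deg
d = -R_E*sin(el) + sqrt((R_E*sin(el))^2 + 2*R_E*h + h^2)
d = -6371.0000*sin(1.2619) + sqrt((6371.0000*0.9526615)^2 + 2*6371.0000*16981.84 + 16981.84^2)
d = 17202.9633 km

17202.9633 km


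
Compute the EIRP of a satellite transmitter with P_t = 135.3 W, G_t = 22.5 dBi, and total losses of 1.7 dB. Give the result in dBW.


Pt = 135.3 W = 21.3130 dBW
EIRP = Pt_dBW + Gt - losses = 21.3130 + 22.5 - 1.7 = 42.1130 dBW

42.1130 dBW


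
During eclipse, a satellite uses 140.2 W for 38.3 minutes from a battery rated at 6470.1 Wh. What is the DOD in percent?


E_used = P * t / 60 = 140.2 * 38.3 / 60 = 89.4943 Wh
DOD = E_used / E_total * 100 = 89.4943 / 6470.1 * 100
DOD = 1.3832 %

1.3832 %


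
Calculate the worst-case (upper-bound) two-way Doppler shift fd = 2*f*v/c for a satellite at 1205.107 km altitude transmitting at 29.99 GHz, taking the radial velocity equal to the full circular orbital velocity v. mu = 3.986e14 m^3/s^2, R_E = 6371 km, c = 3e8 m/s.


r = 7.576107e+06 m
v = sqrt(mu/r) = 7253.4663 m/s (worst-case radial velocity)
f = 29.99 GHz = 2.999e+10 Hz
fd = 2*f*v/c = 2*2.999e+10*7253.4663/3.0e+08
fd = 1.4502097e+06 Hz

1.4502e+06 Hz


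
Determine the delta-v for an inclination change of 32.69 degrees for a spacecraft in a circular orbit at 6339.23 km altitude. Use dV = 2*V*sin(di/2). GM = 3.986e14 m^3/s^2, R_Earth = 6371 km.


r = 12710.2300 km = 1.271023e+07 m
V = sqrt(mu/r) = 5600.0505 m/s
di = 32.69 deg = 0.5705481 rad
dV = 2*V*sin(di/2) = 2*5600.0505*sin(0.2852741)
dV = 3151.9375 m/s = 3.1519 km/s

3.1519 km/s


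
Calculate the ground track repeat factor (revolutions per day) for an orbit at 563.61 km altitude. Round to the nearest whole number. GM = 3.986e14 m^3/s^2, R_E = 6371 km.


r = 6.93461e+06 m
T = 2*pi*sqrt(r^3/mu) = 5747.0408 s = 95.7840 min
revs/day = 1440 / 95.7840 = 15.0338
Rounded: 15 revolutions per day

15 revolutions per day


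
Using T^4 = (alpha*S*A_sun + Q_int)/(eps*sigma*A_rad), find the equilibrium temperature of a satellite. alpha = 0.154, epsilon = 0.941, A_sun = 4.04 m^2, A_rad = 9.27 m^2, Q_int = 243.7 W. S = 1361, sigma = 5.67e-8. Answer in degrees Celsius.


Numerator = alpha*S*A_sun + Q_int = 0.154*1361*4.04 + 243.7 = 1090.4598 W
Denominator = eps*sigma*A_rad = 0.941*5.67e-8*9.27 = 4.9459807e-07 W/K^4
T^4 = 2.2047392e+09 K^4
T = 216.6902 K = -56.4598 C

-56.4598 degrees Celsius


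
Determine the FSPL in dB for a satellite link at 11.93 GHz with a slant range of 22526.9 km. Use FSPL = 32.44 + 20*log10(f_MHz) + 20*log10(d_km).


f = 11.93 GHz = 11930.0000 MHz
d = 22526.9 km
FSPL = 32.44 + 20*log10(11930.0000) + 20*log10(22526.9)
FSPL = 32.44 + 81.5328 + 87.0540
FSPL = 201.0268 dB

201.0268 dB


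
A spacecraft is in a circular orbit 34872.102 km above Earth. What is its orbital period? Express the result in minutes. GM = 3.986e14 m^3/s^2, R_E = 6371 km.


r = 41243.1020 km = 4.1243102e+07 m
T = 2*pi*sqrt(r^3/mu) = 2*pi*sqrt(7.0154247e+22 / 3.986e14)
T = 83356.2569 s = 1389.2709 min

1389.2709 minutes


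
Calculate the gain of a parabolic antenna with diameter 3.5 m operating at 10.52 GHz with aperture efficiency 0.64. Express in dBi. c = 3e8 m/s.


lambda = c/f = 3e8 / 1.052e+10 = 0.02851711 m
G = eta*(pi*D/lambda)^2 = 0.64*(pi*3.5/0.02851711)^2
G = 95149.1205 (linear)
G = 10*log10(95149.1205) = 49.7840 dBi

49.7840 dBi


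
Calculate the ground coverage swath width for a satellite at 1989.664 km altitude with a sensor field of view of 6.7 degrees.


FOV = 6.7 deg = 0.1169371 rad
swath = 2 * alt * tan(FOV/2) = 2 * 1989.664 * tan(0.05846853)
swath = 2 * 1989.664 * 0.05853525
swath = 232.9309 km

232.9309 km


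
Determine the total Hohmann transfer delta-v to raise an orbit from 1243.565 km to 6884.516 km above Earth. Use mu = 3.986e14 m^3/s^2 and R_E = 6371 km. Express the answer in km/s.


r1 = 7614.5650 km = 7.614565e+06 m
r2 = 13255.5160 km = 1.3255516e+07 m
dv1 = sqrt(mu/r1)*(sqrt(2*r2/(r1+r2)) - 1) = 919.3742 m/s
dv2 = sqrt(mu/r2)*(1 - sqrt(2*r1/(r1+r2))) = 799.3456 m/s
total dv = |dv1| + |dv2| = 919.3742 + 799.3456 = 1718.7199 m/s = 1.7187 km/s

1.7187 km/s


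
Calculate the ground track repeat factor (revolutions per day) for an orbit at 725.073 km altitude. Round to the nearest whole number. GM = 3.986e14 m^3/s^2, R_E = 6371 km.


r = 7.096073e+06 m
T = 2*pi*sqrt(r^3/mu) = 5948.9228 s = 99.1487 min
revs/day = 1440 / 99.1487 = 14.5236
Rounded: 15 revolutions per day

15 revolutions per day


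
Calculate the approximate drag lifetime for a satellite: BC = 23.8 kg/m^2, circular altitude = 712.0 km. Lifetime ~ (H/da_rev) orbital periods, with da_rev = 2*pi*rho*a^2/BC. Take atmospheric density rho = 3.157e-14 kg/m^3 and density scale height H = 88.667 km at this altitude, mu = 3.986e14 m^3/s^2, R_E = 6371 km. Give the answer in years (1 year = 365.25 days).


a = R_E + alt = 7083.0000 km = 7.083e+06 m
da_rev = 2*pi*rho*a^2/BC = 2*pi*3.157e-14*(7.083e+06)^2/23.8 = 0.418130624 m per revolution
N = H/da_rev = 88667.0000 m / 0.418130624 m = 212055.7425 revolutions
P = 2*pi*sqrt(a^3/mu) = 5932.4909 s
lifetime = N*P = 212055.7425 * 5932.4909 = 1.2580188e+09 s = 14560.4025 days
years = 14560.4025 / 365.25 = 39.8642 years

39.8642 years


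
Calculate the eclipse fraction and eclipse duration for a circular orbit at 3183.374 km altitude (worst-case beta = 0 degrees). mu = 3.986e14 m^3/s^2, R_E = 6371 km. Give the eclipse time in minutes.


r = 9554.3740 km
T = 154.9042 min
Eclipse fraction = arcsin(R_E/r)/pi = arcsin(6371.0000/9554.3740)/pi
= arcsin(0.666815)/pi = 0.2323429
Eclipse duration = 0.2323429 * 154.9042 = 35.9909 min

35.9909 minutes


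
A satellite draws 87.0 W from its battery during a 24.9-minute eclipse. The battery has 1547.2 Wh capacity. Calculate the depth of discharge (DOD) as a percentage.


E_used = P * t / 60 = 87.0 * 24.9 / 60 = 36.1050 Wh
DOD = E_used / E_total * 100 = 36.1050 / 1547.2 * 100
DOD = 2.3336 %

2.3336 %


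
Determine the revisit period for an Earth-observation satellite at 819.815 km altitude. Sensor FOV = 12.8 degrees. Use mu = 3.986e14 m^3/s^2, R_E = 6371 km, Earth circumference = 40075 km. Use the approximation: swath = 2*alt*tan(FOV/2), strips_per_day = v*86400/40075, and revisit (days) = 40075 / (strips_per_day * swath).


swath = 2*819.815*tan(0.1117011) = 183.9140 km
v = sqrt(mu/r) = 7445.2552 m/s = 7.4453 km/s
strips/day = v*86400/40075 = 7.4453*86400/40075 = 16.0517
coverage/day = strips * swath = 16.0517 * 183.9140 = 2952.1235 km
revisit = 40075 / 2952.1235 = 13.5750 days

13.5750 days


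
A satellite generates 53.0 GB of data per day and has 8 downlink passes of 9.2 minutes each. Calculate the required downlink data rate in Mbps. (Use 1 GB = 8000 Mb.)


total contact time = 8 * 9.2 * 60 = 4416.0000 s
data = 53.0 GB = 424000.0000 Mb
rate = 424000.0000 / 4416.0000 = 96.0145 Mbps

96.0145 Mbps


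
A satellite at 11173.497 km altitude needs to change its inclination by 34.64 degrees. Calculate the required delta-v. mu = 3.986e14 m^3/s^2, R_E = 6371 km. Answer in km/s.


r = 17544.4970 km = 1.7544497e+07 m
V = sqrt(mu/r) = 4766.4845 m/s
di = 34.64 deg = 0.6045821 rad
dV = 2*V*sin(di/2) = 2*4766.4845*sin(0.302291)
dV = 2838.0424 m/s = 2.8380 km/s

2.8380 km/s


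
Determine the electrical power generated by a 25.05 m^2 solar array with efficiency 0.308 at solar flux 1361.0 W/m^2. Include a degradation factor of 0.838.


P = area * eta * S * degradation
P = 25.05 * 0.308 * 1361.0 * 0.838
P = 8799.5526 W

8799.5526 W


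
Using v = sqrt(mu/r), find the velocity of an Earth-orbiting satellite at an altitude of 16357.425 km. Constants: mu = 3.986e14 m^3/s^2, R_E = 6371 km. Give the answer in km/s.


r = R_E + alt = 6371.0 + 16357.425 = 22728.4250 km = 2.2728425e+07 m
v = sqrt(mu/r) = sqrt(3.986e14 / 2.2728425e+07) = 4187.7811 m/s = 4.1878 km/s

4.1878 km/s


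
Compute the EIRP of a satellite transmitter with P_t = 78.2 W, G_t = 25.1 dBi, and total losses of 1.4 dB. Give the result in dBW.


Pt = 78.2 W = 18.9321 dBW
EIRP = Pt_dBW + Gt - losses = 18.9321 + 25.1 - 1.4 = 42.6321 dBW

42.6321 dBW


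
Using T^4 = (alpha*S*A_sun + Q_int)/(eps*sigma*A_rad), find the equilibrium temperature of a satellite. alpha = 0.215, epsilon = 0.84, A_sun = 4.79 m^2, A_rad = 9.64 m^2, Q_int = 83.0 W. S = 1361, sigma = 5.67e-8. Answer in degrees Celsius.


Numerator = alpha*S*A_sun + Q_int = 0.215*1361*4.79 + 83.0 = 1484.6259 W
Denominator = eps*sigma*A_rad = 0.84*5.67e-8*9.64 = 4.5913392e-07 W/K^4
T^4 = 3.2335355e+09 K^4
T = 238.4621 K = -34.6879 C

-34.6879 degrees Celsius


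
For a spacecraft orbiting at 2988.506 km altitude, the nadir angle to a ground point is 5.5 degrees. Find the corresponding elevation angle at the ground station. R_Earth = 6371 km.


r = R_E + alt = 9359.5060 km
Law of sines in the satellite / Earth-center / ground-point triangle:
  sin(nadir)/R_E = sin(90 + el)/r  =>  cos(el) = (r/R_E)*sin(nadir)
cos(el) = (9359.5060 / 6371.0000) * sin(5.5 deg) = 0.140805
el = arccos(0.140805) = 81.9056 deg
(Earth-central angle = 90 - nadir - el = 2.5944 deg)

81.9056 degrees


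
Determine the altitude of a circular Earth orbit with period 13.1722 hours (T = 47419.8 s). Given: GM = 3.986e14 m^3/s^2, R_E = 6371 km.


T = 47419.8 s
r = (mu*T^2/(4*pi^2))^(1/3) = (3.986e14 * 47419.8^2 / (4*pi^2))^(1/3)
r = 2.8316028e+07 m = 28316.0279 km
alt = r - R_E = 28316.0279 - 6371 = 21945.0279 km

21945.0279 km


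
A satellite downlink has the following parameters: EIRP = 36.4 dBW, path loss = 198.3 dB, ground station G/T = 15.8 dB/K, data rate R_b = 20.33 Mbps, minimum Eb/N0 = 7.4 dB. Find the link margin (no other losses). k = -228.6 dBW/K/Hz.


C/N0 = EIRP - FSPL + G/T - k = 36.4 - 198.3 + 15.8 - (-228.6)
C/N0 = 82.5000 dB-Hz
R_b = 20.33 Mbps = 2.033e+07 bps -> 10*log10(R_b) = 73.0814 dB-Hz
Eb/N0 = C/N0 - 10*log10(R_b) = 82.5000 - 73.0814 = 9.4186 dB
Margin = Eb/N0 - Eb/N0_req = 9.4186 - 7.4 = 2.0186 dB (link closes)

2.0186 dB


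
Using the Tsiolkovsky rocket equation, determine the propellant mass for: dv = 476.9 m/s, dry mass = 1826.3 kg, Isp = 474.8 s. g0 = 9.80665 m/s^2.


ve = Isp * g0 = 474.8 * 9.80665 = 4656.197420 m/s
mass ratio = exp(dv/ve) = exp(476.9/4656.197420) = 1.10785159
m_prop = m_dry * (mr - 1) = 1826.3 * (1.10785159 - 1)
m_prop = 196.9694 kg

196.9694 kg


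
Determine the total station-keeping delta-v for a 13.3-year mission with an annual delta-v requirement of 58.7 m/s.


dV = rate * years = 58.7 * 13.3
dV = 780.7100 m/s

780.7100 m/s


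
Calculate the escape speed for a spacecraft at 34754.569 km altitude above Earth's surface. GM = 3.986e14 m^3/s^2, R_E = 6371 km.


r = 6371.0 + 34754.569 = 41125.5690 km = 4.1125569e+07 m
v_esc = sqrt(2*mu/r) = sqrt(2*3.986e14 / 4.1125569e+07)
v_esc = 4402.7871 m/s = 4.4028 km/s

4.4028 km/s


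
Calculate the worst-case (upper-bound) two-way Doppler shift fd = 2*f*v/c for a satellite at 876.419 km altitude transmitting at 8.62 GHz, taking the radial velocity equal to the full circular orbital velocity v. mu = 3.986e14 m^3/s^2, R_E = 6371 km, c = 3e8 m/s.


r = 7.247419e+06 m
v = sqrt(mu/r) = 7416.1236 m/s (worst-case radial velocity)
f = 8.62 GHz = 8.62e+09 Hz
fd = 2*f*v/c = 2*8.62e+09*7416.1236/3.0e+08
fd = 426179.9056 Hz

426179.9056 Hz


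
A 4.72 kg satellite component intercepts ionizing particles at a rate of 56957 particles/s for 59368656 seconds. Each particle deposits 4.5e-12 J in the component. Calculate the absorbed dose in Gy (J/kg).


Total energy deposited = rate * time * E_per
  = 56957 * 59368656 * 4.5e-12 = 15.2166 J
Dose = E_total / mass = 15.2166 / 4.72
Dose = 3.2239 Gy

3.2239 Gy


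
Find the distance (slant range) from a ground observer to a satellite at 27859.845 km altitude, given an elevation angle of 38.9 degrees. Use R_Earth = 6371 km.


h = 27859.845 km, el = 38.9 deg
d = -R_E*sin(el) + sqrt((R_E*sin(el))^2 + 2*R_E*h + h^2)
d = -6371.0000*sin(0.6789331) + sqrt((6371.0000*0.6279631)^2 + 2*6371.0000*27859.845 + 27859.845^2)
d = 29869.1031 km

29869.1031 km


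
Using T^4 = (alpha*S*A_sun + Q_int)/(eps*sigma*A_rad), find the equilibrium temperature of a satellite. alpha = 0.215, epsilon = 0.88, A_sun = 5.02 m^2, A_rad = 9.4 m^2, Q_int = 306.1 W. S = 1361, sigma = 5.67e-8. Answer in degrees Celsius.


Numerator = alpha*S*A_sun + Q_int = 0.215*1361*5.02 + 306.1 = 1775.0273 W
Denominator = eps*sigma*A_rad = 0.88*5.67e-8*9.4 = 4.690224e-07 W/K^4
T^4 = 3.7845256e+09 K^4
T = 248.0292 K = -25.1208 C

-25.1208 degrees Celsius


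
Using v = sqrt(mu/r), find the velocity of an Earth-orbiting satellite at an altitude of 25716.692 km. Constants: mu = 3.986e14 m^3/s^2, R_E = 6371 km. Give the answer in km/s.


r = R_E + alt = 6371.0 + 25716.692 = 32087.6920 km = 3.2087692e+07 m
v = sqrt(mu/r) = sqrt(3.986e14 / 3.2087692e+07) = 3524.5154 m/s = 3.5245 km/s

3.5245 km/s


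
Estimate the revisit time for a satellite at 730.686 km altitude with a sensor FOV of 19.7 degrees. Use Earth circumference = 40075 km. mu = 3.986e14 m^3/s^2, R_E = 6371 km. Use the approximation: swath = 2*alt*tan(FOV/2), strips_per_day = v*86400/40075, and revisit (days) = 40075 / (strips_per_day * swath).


swath = 2*730.686*tan(0.1719149) = 253.7363 km
v = sqrt(mu/r) = 7491.8300 m/s = 7.4918 km/s
strips/day = v*86400/40075 = 7.4918*86400/40075 = 16.1521
coverage/day = strips * swath = 16.1521 * 253.7363 = 4098.3661 km
revisit = 40075 / 4098.3661 = 9.7783 days

9.7783 days


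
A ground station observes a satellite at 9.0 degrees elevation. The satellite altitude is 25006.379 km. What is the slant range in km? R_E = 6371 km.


h = 25006.379 km, el = 9.0 deg
d = -R_E*sin(el) + sqrt((R_E*sin(el))^2 + 2*R_E*h + h^2)
d = -6371.0000*sin(0.1570796) + sqrt((6371.0000*0.1564345)^2 + 2*6371.0000*25006.379 + 25006.379^2)
d = 29743.2905 km

29743.2905 km


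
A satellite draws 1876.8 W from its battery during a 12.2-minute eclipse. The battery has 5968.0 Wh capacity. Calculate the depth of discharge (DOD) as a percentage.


E_used = P * t / 60 = 1876.8 * 12.2 / 60 = 381.6160 Wh
DOD = E_used / E_total * 100 = 381.6160 / 5968.0 * 100
DOD = 6.3944 %

6.3944 %


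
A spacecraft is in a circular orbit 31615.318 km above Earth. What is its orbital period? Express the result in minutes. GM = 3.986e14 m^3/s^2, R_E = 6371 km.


r = 37986.3180 km = 3.7986318e+07 m
T = 2*pi*sqrt(r^3/mu) = 2*pi*sqrt(5.4812751e+22 / 3.986e14)
T = 73680.4077 s = 1228.0068 min

1228.0068 minutes


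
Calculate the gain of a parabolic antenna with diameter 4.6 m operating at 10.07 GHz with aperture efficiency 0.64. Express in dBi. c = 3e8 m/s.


lambda = c/f = 3e8 / 1.007e+10 = 0.02979146 m
G = eta*(pi*D/lambda)^2 = 0.64*(pi*4.6/0.02979146)^2
G = 150595.4375 (linear)
G = 10*log10(150595.4375) = 51.7781 dBi

51.7781 dBi


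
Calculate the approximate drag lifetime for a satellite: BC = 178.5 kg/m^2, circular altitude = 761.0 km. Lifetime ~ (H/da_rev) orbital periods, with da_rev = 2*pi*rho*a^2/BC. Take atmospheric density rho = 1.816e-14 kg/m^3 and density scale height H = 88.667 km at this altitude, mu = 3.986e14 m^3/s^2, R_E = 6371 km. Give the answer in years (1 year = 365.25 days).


a = R_E + alt = 7132.0000 km = 7.132e+06 m
da_rev = 2*pi*rho*a^2/BC = 2*pi*1.816e-14*(7.132e+06)^2/178.5 = 0.0325147307 m per revolution
N = H/da_rev = 88667.0000 m / 0.0325147307 m = 2.7269794e+06 revolutions
P = 2*pi*sqrt(a^3/mu) = 5994.1585 s
lifetime = N*P = 2.7269794e+06 * 5994.1585 = 1.6345947e+10 s = 189189.1970 days
years = 189189.1970 / 365.25 = 517.9718 years

517.9718 years


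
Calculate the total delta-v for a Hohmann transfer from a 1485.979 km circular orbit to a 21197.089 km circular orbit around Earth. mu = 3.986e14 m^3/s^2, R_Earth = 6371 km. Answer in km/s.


r1 = 7856.9790 km = 7.856979e+06 m
r2 = 27568.0890 km = 2.7568089e+07 m
dv1 = sqrt(mu/r1)*(sqrt(2*r2/(r1+r2)) - 1) = 1763.3117 m/s
dv2 = sqrt(mu/r2)*(1 - sqrt(2*r1/(r1+r2))) = 1269.9465 m/s
total dv = |dv1| + |dv2| = 1763.3117 + 1269.9465 = 3033.2582 m/s = 3.0333 km/s

3.0333 km/s


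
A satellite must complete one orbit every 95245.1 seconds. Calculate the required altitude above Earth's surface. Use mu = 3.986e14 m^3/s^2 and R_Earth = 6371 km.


T = 95245.1 s
r = (mu*T^2/(4*pi^2))^(1/3) = (3.986e14 * 95245.1^2 / (4*pi^2))^(1/3)
r = 4.5076925e+07 m = 45076.9248 km
alt = r - R_E = 45076.9248 - 6371 = 38705.9248 km

38705.9248 km


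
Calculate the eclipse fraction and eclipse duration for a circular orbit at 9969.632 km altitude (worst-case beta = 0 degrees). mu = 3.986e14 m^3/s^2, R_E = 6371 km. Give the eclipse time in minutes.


r = 16340.6320 km
T = 346.4681 min
Eclipse fraction = arcsin(R_E/r)/pi = arcsin(6371.0000/16340.6320)/pi
= arcsin(0.389887)/pi = 0.1274859
Eclipse duration = 0.1274859 * 346.4681 = 44.1698 min

44.1698 minutes


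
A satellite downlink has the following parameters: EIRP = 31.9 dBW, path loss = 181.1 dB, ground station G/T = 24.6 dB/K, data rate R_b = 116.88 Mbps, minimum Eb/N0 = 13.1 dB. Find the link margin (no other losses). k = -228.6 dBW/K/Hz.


C/N0 = EIRP - FSPL + G/T - k = 31.9 - 181.1 + 24.6 - (-228.6)
C/N0 = 104.0000 dB-Hz
R_b = 116.88 Mbps = 1.1688e+08 bps -> 10*log10(R_b) = 80.6774 dB-Hz
Eb/N0 = C/N0 - 10*log10(R_b) = 104.0000 - 80.6774 = 23.3226 dB
Margin = Eb/N0 - Eb/N0_req = 23.3226 - 13.1 = 10.2226 dB (link closes)

10.2226 dB


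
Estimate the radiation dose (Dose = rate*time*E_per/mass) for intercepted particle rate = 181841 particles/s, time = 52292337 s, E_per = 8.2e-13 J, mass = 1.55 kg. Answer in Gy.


Total energy deposited = rate * time * E_per
  = 181841 * 52292337 * 8.2e-13 = 7.7973 J
Dose = E_total / mass = 7.7973 / 1.55
Dose = 5.0305 Gy

5.0305 Gy


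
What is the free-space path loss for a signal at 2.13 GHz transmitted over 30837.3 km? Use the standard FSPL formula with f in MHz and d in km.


f = 2.13 GHz = 2130.0000 MHz
d = 30837.3 km
FSPL = 32.44 + 20*log10(2130.0000) + 20*log10(30837.3)
FSPL = 32.44 + 66.5676 + 89.7815
FSPL = 188.7891 dB

188.7891 dB


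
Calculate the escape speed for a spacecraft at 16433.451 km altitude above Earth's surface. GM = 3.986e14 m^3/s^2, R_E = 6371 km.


r = 6371.0 + 16433.451 = 22804.4510 km = 2.2804451e+07 m
v_esc = sqrt(2*mu/r) = sqrt(2*3.986e14 / 2.2804451e+07)
v_esc = 5912.5365 m/s = 5.9125 km/s

5.9125 km/s


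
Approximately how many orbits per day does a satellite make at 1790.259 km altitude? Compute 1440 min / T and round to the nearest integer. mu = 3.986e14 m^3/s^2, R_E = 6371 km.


r = 8.161259e+06 m
T = 2*pi*sqrt(r^3/mu) = 7337.4805 s = 122.2913 min
revs/day = 1440 / 122.2913 = 11.7752
Rounded: 12 revolutions per day

12 revolutions per day


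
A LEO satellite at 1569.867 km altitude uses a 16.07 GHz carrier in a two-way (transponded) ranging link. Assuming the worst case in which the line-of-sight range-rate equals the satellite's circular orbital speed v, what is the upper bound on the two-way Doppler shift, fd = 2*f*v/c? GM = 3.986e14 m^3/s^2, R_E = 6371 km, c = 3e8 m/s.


r = 7.940867e+06 m
v = sqrt(mu/r) = 7084.9157 m/s (worst-case radial velocity)
f = 16.07 GHz = 1.607e+10 Hz
fd = 2*f*v/c = 2*1.607e+10*7084.9157/3.0e+08
fd = 759030.6335 Hz

759030.6335 Hz


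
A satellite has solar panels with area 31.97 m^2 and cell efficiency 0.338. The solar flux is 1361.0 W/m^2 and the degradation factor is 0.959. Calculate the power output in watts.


P = area * eta * S * degradation
P = 31.97 * 0.338 * 1361.0 * 0.959
P = 14103.7977 W

14103.7977 W


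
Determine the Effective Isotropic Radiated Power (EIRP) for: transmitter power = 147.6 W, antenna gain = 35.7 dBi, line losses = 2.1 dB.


Pt = 147.6 W = 21.6909 dBW
EIRP = Pt_dBW + Gt - losses = 21.6909 + 35.7 - 2.1 = 55.2909 dBW

55.2909 dBW


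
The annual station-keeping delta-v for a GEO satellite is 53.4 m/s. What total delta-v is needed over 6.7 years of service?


dV = rate * years = 53.4 * 6.7
dV = 357.7800 m/s

357.7800 m/s


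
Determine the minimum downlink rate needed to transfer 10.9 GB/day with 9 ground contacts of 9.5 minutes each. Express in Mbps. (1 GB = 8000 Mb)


total contact time = 9 * 9.5 * 60 = 5130.0000 s
data = 10.9 GB = 87200.0000 Mb
rate = 87200.0000 / 5130.0000 = 16.9981 Mbps

16.9981 Mbps


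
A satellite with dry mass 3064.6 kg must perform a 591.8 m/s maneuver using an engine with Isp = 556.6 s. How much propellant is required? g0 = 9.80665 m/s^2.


ve = Isp * g0 = 556.6 * 9.80665 = 5458.381390 m/s
mass ratio = exp(dv/ve) = exp(591.8/5458.381390) = 1.11451621
m_prop = m_dry * (mr - 1) = 3064.6 * (1.11451621 - 1)
m_prop = 350.9464 kg

350.9464 kg


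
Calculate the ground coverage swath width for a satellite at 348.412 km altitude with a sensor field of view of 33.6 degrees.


FOV = 33.6 deg = 0.5864306 rad
swath = 2 * alt * tan(FOV/2) = 2 * 348.412 * tan(0.2932153)
swath = 2 * 348.412 * 0.3019178
swath = 210.3836 km

210.3836 km


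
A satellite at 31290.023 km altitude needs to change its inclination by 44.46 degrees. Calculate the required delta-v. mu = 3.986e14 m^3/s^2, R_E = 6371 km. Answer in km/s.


r = 37661.0230 km = 3.7661023e+07 m
V = sqrt(mu/r) = 3253.2886 m/s
di = 44.46 deg = 0.7759734 rad
dV = 2*V*sin(di/2) = 2*3253.2886*sin(0.3879867)
dV = 2461.6042 m/s = 2.4616 km/s

2.4616 km/s


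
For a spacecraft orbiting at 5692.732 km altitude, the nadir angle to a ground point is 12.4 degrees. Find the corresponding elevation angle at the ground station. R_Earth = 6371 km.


r = R_E + alt = 12063.7320 km
Law of sines in the satellite / Earth-center / ground-point triangle:
  sin(nadir)/R_E = sin(90 + el)/r  =>  cos(el) = (r/R_E)*sin(nadir)
cos(el) = (12063.7320 / 6371.0000) * sin(12.4 deg) = 0.4066095
el = arccos(0.4066095) = 66.0080 deg
(Earth-central angle = 90 - nadir - el = 11.5920 deg)

66.0080 degrees


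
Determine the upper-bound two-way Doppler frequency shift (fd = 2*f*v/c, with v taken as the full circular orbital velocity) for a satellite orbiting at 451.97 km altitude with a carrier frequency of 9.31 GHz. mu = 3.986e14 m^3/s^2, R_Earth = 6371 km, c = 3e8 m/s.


r = 6.82297e+06 m
v = sqrt(mu/r) = 7643.3178 m/s (worst-case radial velocity)
f = 9.31 GHz = 9.31e+09 Hz
fd = 2*f*v/c = 2*9.31e+09*7643.3178/3.0e+08
fd = 474395.2569 Hz

474395.2569 Hz


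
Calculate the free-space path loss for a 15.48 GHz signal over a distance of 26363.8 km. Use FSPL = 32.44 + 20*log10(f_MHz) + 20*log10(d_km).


f = 15.48 GHz = 15480.0000 MHz
d = 26363.8 km
FSPL = 32.44 + 20*log10(15480.0000) + 20*log10(26363.8)
FSPL = 32.44 + 83.7954 + 88.4202
FSPL = 204.6556 dB

204.6556 dB


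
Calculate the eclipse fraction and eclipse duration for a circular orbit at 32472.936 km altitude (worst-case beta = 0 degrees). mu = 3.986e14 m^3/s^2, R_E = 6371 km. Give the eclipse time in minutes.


r = 38843.9360 km
T = 1269.8278 min
Eclipse fraction = arcsin(R_E/r)/pi = arcsin(6371.0000/38843.9360)/pi
= arcsin(0.1640153)/pi = 0.05244465
Eclipse duration = 0.05244465 * 1269.8278 = 66.5957 min

66.5957 minutes


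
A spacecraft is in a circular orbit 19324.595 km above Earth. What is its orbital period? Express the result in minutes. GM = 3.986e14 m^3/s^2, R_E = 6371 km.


r = 25695.5950 km = 2.5695595e+07 m
T = 2*pi*sqrt(r^3/mu) = 2*pi*sqrt(1.6965866e+22 / 3.986e14)
T = 40992.0124 s = 683.2002 min

683.2002 minutes


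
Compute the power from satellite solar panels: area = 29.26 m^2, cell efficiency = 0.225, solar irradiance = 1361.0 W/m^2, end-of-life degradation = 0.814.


P = area * eta * S * degradation
P = 29.26 * 0.225 * 1361.0 * 0.814
P = 7293.5568 W

7293.5568 W


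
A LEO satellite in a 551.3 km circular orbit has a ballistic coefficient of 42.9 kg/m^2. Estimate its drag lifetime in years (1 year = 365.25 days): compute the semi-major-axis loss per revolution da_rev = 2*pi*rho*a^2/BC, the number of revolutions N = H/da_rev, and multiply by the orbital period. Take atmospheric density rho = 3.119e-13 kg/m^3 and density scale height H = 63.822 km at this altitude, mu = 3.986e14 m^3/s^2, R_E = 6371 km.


a = R_E + alt = 6922.3000 km = 6.9223e+06 m
da_rev = 2*pi*rho*a^2/BC = 2*pi*3.119e-13*(6.9223e+06)^2/42.9 = 2.188965 m per revolution
N = H/da_rev = 63822.0000 m / 2.188965 m = 29156.2473 revolutions
P = 2*pi*sqrt(a^3/mu) = 5731.7448 s
lifetime = N*P = 29156.2473 * 5731.7448 = 1.6711617e+08 s = 1934.2149 days
years = 1934.2149 / 365.25 = 5.2956 years

5.2956 years


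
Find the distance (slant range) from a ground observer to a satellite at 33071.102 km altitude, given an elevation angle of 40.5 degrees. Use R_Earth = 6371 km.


h = 33071.102 km, el = 40.5 deg
d = -R_E*sin(el) + sqrt((R_E*sin(el))^2 + 2*R_E*h + h^2)
d = -6371.0000*sin(0.7068583) + sqrt((6371.0000*0.649448)^2 + 2*6371.0000*33071.102 + 33071.102^2)
d = 35005.8178 km

35005.8178 km


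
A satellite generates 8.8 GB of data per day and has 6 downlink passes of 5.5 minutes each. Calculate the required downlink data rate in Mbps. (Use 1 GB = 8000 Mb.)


total contact time = 6 * 5.5 * 60 = 1980.0000 s
data = 8.8 GB = 70400.0000 Mb
rate = 70400.0000 / 1980.0000 = 35.5556 Mbps

35.5556 Mbps


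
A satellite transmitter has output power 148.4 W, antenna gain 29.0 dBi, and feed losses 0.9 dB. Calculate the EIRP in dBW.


Pt = 148.4 W = 21.7143 dBW
EIRP = Pt_dBW + Gt - losses = 21.7143 + 29.0 - 0.9 = 49.8143 dBW

49.8143 dBW


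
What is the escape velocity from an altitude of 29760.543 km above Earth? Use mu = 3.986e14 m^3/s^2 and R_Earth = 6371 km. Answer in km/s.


r = 6371.0 + 29760.543 = 36131.5430 km = 3.6131543e+07 m
v_esc = sqrt(2*mu/r) = sqrt(2*3.986e14 / 3.6131543e+07)
v_esc = 4697.2145 m/s = 4.6972 km/s

4.6972 km/s


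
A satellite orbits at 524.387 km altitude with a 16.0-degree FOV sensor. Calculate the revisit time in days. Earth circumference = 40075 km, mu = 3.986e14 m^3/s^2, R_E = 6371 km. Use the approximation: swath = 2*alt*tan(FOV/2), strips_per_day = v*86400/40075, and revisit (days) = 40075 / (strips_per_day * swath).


swath = 2*524.387*tan(0.1396263) = 147.3956 km
v = sqrt(mu/r) = 7603.0759 m/s = 7.6031 km/s
strips/day = v*86400/40075 = 7.6031*86400/40075 = 16.3919
coverage/day = strips * swath = 16.3919 * 147.3956 = 2416.0948 km
revisit = 40075 / 2416.0948 = 16.5867 days

16.5867 days


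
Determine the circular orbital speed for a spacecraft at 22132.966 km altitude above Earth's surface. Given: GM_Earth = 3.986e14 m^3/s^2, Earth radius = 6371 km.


r = R_E + alt = 6371.0 + 22132.966 = 28503.9660 km = 2.8503966e+07 m
v = sqrt(mu/r) = sqrt(3.986e14 / 2.8503966e+07) = 3739.5212 m/s = 3.7395 km/s

3.7395 km/s


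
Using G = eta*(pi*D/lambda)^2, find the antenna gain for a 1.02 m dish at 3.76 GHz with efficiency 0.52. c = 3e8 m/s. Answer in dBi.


lambda = c/f = 3e8 / 3.76e+09 = 0.07978723 m
G = eta*(pi*D/lambda)^2 = 0.52*(pi*1.02/0.07978723)^2
G = 838.7579 (linear)
G = 10*log10(838.7579) = 29.2364 dBi

29.2364 dBi


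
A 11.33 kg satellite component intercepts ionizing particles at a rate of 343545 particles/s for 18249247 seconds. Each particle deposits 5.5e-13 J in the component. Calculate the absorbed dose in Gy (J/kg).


Total energy deposited = rate * time * E_per
  = 343545 * 18249247 * 5.5e-13 = 3.4482 J
Dose = E_total / mass = 3.4482 / 11.33
Dose = 0.3043416 Gy

0.3043 Gy


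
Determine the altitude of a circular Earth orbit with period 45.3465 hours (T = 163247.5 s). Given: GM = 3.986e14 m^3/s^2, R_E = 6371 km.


T = 163247.5 s
r = (mu*T^2/(4*pi^2))^(1/3) = (3.986e14 * 163247.5^2 / (4*pi^2))^(1/3)
r = 6.4559012e+07 m = 64559.0125 km
alt = r - R_E = 64559.0125 - 6371 = 58188.0125 km

58188.0125 km


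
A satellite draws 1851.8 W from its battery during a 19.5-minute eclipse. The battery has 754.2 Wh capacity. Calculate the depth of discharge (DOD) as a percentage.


E_used = P * t / 60 = 1851.8 * 19.5 / 60 = 601.8350 Wh
DOD = E_used / E_total * 100 = 601.8350 / 754.2 * 100
DOD = 79.7978 %

79.7978 %


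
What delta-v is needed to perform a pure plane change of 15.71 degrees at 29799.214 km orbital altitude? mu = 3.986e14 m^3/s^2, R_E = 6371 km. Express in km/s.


r = 36170.2140 km = 3.6170214e+07 m
V = sqrt(mu/r) = 3319.6562 m/s
di = 15.71 deg = 0.2741912 rad
dV = 2*V*sin(di/2) = 2*3319.6562*sin(0.1370956)
dV = 907.3720 m/s = 0.907372 km/s

0.9074 km/s


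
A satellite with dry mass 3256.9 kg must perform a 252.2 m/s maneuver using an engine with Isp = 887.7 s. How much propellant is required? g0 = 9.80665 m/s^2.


ve = Isp * g0 = 887.7 * 9.80665 = 8705.363205 m/s
mass ratio = exp(dv/ve) = exp(252.2/8705.363205) = 1.02939438
m_prop = m_dry * (mr - 1) = 3256.9 * (1.02939438 - 1)
m_prop = 95.7345 kg

95.7345 kg


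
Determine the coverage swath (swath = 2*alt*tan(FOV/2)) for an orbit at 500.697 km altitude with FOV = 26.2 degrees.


FOV = 26.2 deg = 0.4572763 rad
swath = 2 * alt * tan(FOV/2) = 2 * 500.697 * tan(0.2286381)
swath = 2 * 500.697 * 0.2327073
swath = 233.0317 km

233.0317 km
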